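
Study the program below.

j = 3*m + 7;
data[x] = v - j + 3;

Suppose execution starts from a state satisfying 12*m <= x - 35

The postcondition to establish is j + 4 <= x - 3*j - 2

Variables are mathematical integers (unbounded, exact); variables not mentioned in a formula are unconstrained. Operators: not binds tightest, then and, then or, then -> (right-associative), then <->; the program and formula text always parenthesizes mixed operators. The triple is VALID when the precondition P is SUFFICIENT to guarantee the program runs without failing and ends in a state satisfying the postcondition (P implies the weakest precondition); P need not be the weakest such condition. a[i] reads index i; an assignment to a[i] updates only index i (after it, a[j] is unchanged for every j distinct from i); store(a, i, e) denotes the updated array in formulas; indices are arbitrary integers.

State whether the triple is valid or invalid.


Working backward. After the program, the postcondition j + 4 <= x - 3*j - 2 must hold; in canonical form it is 4*j <= x - 6.
Before data[x] := v - j + 3: 4*j <= x - 6
Before j := 3*m + 7: 12*m <= x - 34
The weakest precondition is 12*m <= x - 34.
Check whether 12*m <= x - 35 implies it.
Every state satisfying the precondition satisfies the weakest precondition: the implication holds.
Answer: valid


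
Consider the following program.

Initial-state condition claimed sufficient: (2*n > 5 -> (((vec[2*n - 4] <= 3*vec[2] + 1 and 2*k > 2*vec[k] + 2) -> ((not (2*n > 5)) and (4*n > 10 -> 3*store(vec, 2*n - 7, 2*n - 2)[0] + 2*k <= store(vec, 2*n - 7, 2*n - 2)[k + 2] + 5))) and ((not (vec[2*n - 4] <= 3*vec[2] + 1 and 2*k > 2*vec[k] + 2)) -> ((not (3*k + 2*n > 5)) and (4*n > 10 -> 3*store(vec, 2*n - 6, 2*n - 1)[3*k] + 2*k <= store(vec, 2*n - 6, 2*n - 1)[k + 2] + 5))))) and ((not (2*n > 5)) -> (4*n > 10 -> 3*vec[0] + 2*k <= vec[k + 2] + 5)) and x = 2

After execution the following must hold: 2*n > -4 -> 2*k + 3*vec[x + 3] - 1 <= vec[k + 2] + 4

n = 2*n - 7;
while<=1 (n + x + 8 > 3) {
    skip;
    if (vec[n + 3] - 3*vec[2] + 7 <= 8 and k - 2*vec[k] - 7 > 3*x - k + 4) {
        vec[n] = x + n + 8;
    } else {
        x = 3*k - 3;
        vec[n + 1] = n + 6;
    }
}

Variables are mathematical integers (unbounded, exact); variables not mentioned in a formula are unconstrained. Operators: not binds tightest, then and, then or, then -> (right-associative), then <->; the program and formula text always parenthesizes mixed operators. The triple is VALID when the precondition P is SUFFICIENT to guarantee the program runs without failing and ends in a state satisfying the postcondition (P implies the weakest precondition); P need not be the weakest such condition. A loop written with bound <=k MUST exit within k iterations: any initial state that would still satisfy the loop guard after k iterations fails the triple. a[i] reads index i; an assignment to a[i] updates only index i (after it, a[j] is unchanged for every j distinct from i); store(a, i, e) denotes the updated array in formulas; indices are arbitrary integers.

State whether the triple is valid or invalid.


Working backward. After the program, the postcondition 2*n > -4 -> 2*k + 3*vec[x + 3] - 1 <= vec[k + 2] + 4 must hold; in canonical form it is 2*n > -4 -> 3*vec[x + 3] + 2*k <= vec[k + 2] + 5.
Before the loop (bound <=1), unroll the exhaustion recursion (WP_0 = exit-now case; WP_j = one more guarded iteration, up to j = 1):
  WP_0: (not (n + x > -5)) and (2*n > -4 -> 3*vec[x + 3] + 2*k <= vec[k + 2] + 5)
  WP_1: (n + x > -5 -> (((vec[n + 3] <= 3*vec[2] + 1 and 2*k > 2*vec[k] + 3*x + 11) -> ((not (n + x > -5)) and (2*n > -4 -> 3*store(vec, n, n + x + 8)[x + 3] + 2*k <= store(vec, n, n + x + 8)[k + 2] + 5))) and ((not (vec[n + 3] <= 3*vec[2] + 1 and 2*k > 2*vec[k] + 3*x + 11)) -> ((not (3*k + n > -2)) and (2*n > -4 -> 3*store(vec, n + 1, n + 6)[3*k] + 2*k <= store(vec, n + 1, n + 6)[k + 2] + 5))))) and ((not (n + x > -5)) -> (2*n > -4 -> 3*vec[x + 3] + 2*k <= vec[k + 2] + 5))
So before the loop: (n + x > -5 -> (((vec[n + 3] <= 3*vec[2] + 1 and 2*k > 2*vec[k] + 3*x + 11) -> ((not (n + x > -5)) and (2*n > -4 -> 3*store(vec, n, n + x + 8)[x + 3] + 2*k <= store(vec, n, n + x + 8)[k + 2] + 5))) and ((not (vec[n + 3] <= 3*vec[2] + 1 and 2*k > 2*vec[k] + 3*x + 11)) -> ((not (3*k + n > -2)) and (2*n > -4 -> 3*store(vec, n + 1, n + 6)[3*k] + 2*k <= store(vec, n + 1, n + 6)[k + 2] + 5))))) and ((not (n + x > -5)) -> (2*n > -4 -> 3*vec[x + 3] + 2*k <= vec[k + 2] + 5))
Before n := 2*n - 7: (2*n + x > 2 -> (((vec[2*n - 4] <= 3*vec[2] + 1 and 2*k > 2*vec[k] + 3*x + 11) -> ((not (2*n + x > 2)) and (4*n > 10 -> 3*store(vec, 2*n - 7, 2*n + x + 1)[x + 3] + 2*k <= store(vec, 2*n - 7, 2*n + x + 1)[k + 2] + 5))) and ((not (vec[2*n - 4] <= 3*vec[2] + 1 and 2*k > 2*vec[k] + 3*x + 11)) -> ((not (3*k + 2*n > 5)) and (4*n > 10 -> 3*store(vec, 2*n - 6, 2*n - 1)[3*k] + 2*k <= store(vec, 2*n - 6, 2*n - 1)[k + 2] + 5))))) and ((not (2*n + x > 2)) -> (4*n > 10 -> 3*vec[x + 3] + 2*k <= vec[k + 2] + 5))
The weakest precondition is (2*n + x > 2 -> (((vec[2*n - 4] <= 3*vec[2] + 1 and 2*k > 2*vec[k] + 3*x + 11) -> ((not (2*n + x > 2)) and (4*n > 10 -> 3*store(vec, 2*n - 7, 2*n + x + 1)[x + 3] + 2*k <= store(vec, 2*n - 7, 2*n + x + 1)[k + 2] + 5))) and ((not (vec[2*n - 4] <= 3*vec[2] + 1 and 2*k > 2*vec[k] + 3*x + 11)) -> ((not (3*k + 2*n > 5)) and (4*n > 10 -> 3*store(vec, 2*n - 6, 2*n - 1)[3*k] + 2*k <= store(vec, 2*n - 6, 2*n - 1)[k + 2] + 5))))) and ((not (2*n + x > 2)) -> (4*n > 10 -> 3*vec[x + 3] + 2*k <= vec[k + 2] + 5)).
Check whether (2*n > 5 -> (((vec[2*n - 4] <= 3*vec[2] + 1 and 2*k > 2*vec[k] + 2) -> ((not (2*n > 5)) and (4*n > 10 -> 3*store(vec, 2*n - 7, 2*n - 2)[0] + 2*k <= store(vec, 2*n - 7, 2*n - 2)[k + 2] + 5))) and ((not (vec[2*n - 4] <= 3*vec[2] + 1 and 2*k > 2*vec[k] + 2)) -> ((not (3*k + 2*n > 5)) and (4*n > 10 -> 3*store(vec, 2*n - 6, 2*n - 1)[3*k] + 2*k <= store(vec, 2*n - 6, 2*n - 1)[k + 2] + 5))))) and ((not (2*n > 5)) -> (4*n > 10 -> 3*vec[0] + 2*k <= vec[k + 2] + 5)) and x = 2 implies it.
Countermodel: at the initial state k = 11794, n = 2, vec = {[-3] = 4, [-2] = 4, [0] = 1, [2] = 0, [5] = 4, [11794] = 11785, [11796] = 4, [35382] = 4, elsewhere 4}, x = 2, the precondition holds but the weakest precondition fails.
Answer: invalid


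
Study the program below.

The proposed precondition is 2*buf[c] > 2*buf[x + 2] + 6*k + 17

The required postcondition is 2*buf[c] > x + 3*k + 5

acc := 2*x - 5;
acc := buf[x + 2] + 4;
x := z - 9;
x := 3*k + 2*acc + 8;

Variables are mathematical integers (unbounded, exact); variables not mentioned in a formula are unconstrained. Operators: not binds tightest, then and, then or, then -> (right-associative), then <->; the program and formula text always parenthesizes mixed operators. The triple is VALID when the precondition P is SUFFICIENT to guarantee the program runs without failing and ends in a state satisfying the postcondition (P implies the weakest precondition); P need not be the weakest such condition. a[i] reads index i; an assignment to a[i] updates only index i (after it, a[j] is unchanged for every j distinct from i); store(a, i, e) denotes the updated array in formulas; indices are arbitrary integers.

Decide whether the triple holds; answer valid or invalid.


Working backward. After the program, the postcondition 2*buf[c] > x + 3*k + 5 must hold; in canonical form it is 2*buf[c] > 3*k + x + 5.
Before x := 3*k + 2*acc + 8: 2*buf[c] > 2*acc + 6*k + 13
Before x := z - 9: 2*buf[c] > 2*acc + 6*k + 13
Before acc := buf[x + 2] + 4: 2*buf[c] > 2*buf[x + 2] + 6*k + 21
Before acc := 2*x - 5: 2*buf[c] > 2*buf[x + 2] + 6*k + 21
The weakest precondition is 2*buf[c] > 2*buf[x + 2] + 6*k + 21.
Check whether 2*buf[c] > 2*buf[x + 2] + 6*k + 17 implies it.
Countermodel: at the initial state buf = {[2] = -9, [3] = 0, elsewhere -9}, c = 3, k = 0, x = 0, the precondition holds but the weakest precondition fails.
Answer: invalid


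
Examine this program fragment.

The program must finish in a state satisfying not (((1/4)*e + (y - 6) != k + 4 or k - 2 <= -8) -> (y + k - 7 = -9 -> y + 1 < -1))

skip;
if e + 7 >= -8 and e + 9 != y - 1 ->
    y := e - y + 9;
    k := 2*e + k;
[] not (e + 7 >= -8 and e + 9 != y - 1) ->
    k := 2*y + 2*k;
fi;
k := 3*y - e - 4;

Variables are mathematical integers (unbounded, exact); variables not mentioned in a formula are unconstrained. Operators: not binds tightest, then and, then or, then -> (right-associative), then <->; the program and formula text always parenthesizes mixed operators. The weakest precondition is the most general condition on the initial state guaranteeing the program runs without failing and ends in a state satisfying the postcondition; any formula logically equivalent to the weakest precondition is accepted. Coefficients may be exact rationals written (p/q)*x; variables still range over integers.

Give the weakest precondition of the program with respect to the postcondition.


Working backward. After the program, the postcondition not (((1/4)*e + (y - 6) != k + 4 or k - 2 <= -8) -> (y + k - 7 = -9 -> y + 1 < -1)) must hold; in canonical form it is not (((1/4)*e + y != k + 10 or k <= -6) -> (k + y = -2 -> y < -2)).
Before k := 3*y - e - 4: not (((5/4)*e != 2*y + 6 or 3*y <= e - 2) -> (4*y = e + 2 -> y < -2))
Then branch requires not ((2*y != (3/4)*e + 24 or 2*e <= 3*y - 29) -> (3*e = 4*y - 34 -> e < y - 11)); else branch requires not (((5/4)*e != 2*y + 6 or 3*y <= e - 2) -> (4*y = e + 2 -> y < -2)).
Before the if: ((e >= -15 and e != y - 10) -> (not ((2*y != (3/4)*e + 24 or 2*e <= 3*y - 29) -> (3*e = 4*y - 34 -> e < y - 11)))) and ((not (e >= -15 and e != y - 10)) -> (not (((5/4)*e != 2*y + 6 or 3*y <= e - 2) -> (4*y = e + 2 -> y < -2))))
Before skip: ((e >= -15 and e != y - 10) -> (not ((2*y != (3/4)*e + 24 or 2*e <= 3*y - 29) -> (3*e = 4*y - 34 -> e < y - 11)))) and ((not (e >= -15 and e != y - 10)) -> (not (((5/4)*e != 2*y + 6 or 3*y <= e - 2) -> (4*y = e + 2 -> y < -2))))
Answer: WP = ((e >= -15 and e != y - 10) -> (not ((2*y != (3/4)*e + 24 or 2*e <= 3*y - 29) -> (3*e = 4*y - 34 -> e < y - 11)))) and ((not (e >= -15 and e != y - 10)) -> (not (((5/4)*e != 2*y + 6 or 3*y <= e - 2) -> (4*y = e + 2 -> y < -2))))


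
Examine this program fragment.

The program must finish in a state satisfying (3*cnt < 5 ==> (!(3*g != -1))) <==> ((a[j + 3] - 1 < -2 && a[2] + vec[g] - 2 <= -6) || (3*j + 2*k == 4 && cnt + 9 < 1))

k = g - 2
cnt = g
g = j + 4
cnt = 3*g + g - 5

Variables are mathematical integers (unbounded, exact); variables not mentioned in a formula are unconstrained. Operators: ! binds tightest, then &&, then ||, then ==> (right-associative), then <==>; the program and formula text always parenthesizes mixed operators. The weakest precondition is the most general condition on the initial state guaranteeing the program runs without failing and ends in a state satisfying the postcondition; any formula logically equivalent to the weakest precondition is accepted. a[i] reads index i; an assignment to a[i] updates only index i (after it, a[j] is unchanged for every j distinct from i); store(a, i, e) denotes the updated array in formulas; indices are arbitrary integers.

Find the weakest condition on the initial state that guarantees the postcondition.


Working backward. After the program, the postcondition (3*cnt < 5 ==> (!(3*g != -1))) <==> ((a[j + 3] - 1 < -2 && a[2] + vec[g] - 2 <= -6) || (3*j + 2*k == 4 && cnt + 9 < 1)) must hold; in canonical form it is (3*cnt < 5 ==> (!(3*g != -1))) <==> ((a[j + 3] < -1 && a[2] + vec[g] <= -4) || (3*j + 2*k == 4 && cnt < -8)).
Before cnt := 3*g + g - 5: (12*g < 20 ==> (!(3*g != -1))) <==> ((a[j + 3] < -1 && a[2] + vec[g] <= -4) || (3*j + 2*k == 4 && 4*g < -3))
Before g := j + 4: (12*j < -28 ==> (!(3*j != -13))) <==> ((a[j + 3] < -1 && a[2] + vec[j + 4] <= -4) || (3*j + 2*k == 4 && 4*j < -19))
Before cnt := g: (12*j < -28 ==> (!(3*j != -13))) <==> ((a[j + 3] < -1 && a[2] + vec[j + 4] <= -4) || (3*j + 2*k == 4 && 4*j < -19))
Before k := g - 2: (12*j < -28 ==> (!(3*j != -13))) <==> ((a[j + 3] < -1 && a[2] + vec[j + 4] <= -4) || (2*g + 3*j == 8 && 4*j < -19))
Answer: WP = (12*j < -28 ==> (!(3*j != -13))) <==> ((a[j + 3] < -1 && a[2] + vec[j + 4] <= -4) || (2*g + 3*j == 8 && 4*j < -19))


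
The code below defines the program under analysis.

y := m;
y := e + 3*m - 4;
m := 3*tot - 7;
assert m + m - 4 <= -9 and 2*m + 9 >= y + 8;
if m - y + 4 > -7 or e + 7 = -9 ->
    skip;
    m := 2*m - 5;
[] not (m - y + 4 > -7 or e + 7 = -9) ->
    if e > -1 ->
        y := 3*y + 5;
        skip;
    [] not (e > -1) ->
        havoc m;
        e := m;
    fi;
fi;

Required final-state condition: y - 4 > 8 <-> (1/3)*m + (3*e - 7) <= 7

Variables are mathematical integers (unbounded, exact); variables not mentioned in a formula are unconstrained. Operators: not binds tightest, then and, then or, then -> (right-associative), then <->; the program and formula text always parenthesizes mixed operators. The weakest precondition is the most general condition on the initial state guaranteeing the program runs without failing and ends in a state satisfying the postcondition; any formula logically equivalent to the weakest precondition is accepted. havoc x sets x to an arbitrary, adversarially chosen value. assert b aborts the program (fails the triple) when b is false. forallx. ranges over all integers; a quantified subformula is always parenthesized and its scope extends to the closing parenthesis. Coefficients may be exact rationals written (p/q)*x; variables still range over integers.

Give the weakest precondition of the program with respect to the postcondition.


Working backward. After the program, the postcondition y - 4 > 8 <-> (1/3)*m + (3*e - 7) <= 7 must hold; in canonical form it is y > 12 <-> 3*e + (1/3)*m <= 14.
Then branch requires y > 12 <-> 3*e + (2/3)*m <= 47/3; else branch requires (e > -1 -> (3*y > 7 <-> 3*e + (1/3)*m <= 14)) and ((not (e > -1)) -> (forall m_1. (y > 12 <-> (10/3)*m_1 <= 14))).
Before the if: ((m > y - 11 or e = -16) -> (y > 12 <-> 3*e + (2/3)*m <= 47/3)) and ((not (m > y - 11 or e = -16)) -> ((e > -1 -> (3*y > 7 <-> 3*e + (1/3)*m <= 14)) and ((not (e > -1)) -> (forall m_1. (y > 12 <-> (10/3)*m_1 <= 14)))))
Before assert m + m - 4 <= -9 and 2*m + 9 >= y + 8: 2*m <= -5 and 2*m >= y - 1 and ((m > y - 11 or e = -16) -> (y > 12 <-> 3*e + (2/3)*m <= 47/3)) and ((not (m > y - 11 or e = -16)) -> ((e > -1 -> (3*y > 7 <-> 3*e + (1/3)*m <= 14)) and ((not (e > -1)) -> (forall m_1. (y > 12 <-> (10/3)*m_1 <= 14)))))
Before m := 3*tot - 7: 6*tot <= 9 and 6*tot >= y + 13 and ((3*tot > y - 4 or e = -16) -> (y > 12 <-> 3*e + 2*tot <= 61/3)) and ((not (3*tot > y - 4 or e = -16)) -> ((e > -1 -> (3*y > 7 <-> 3*e + tot <= 49/3)) and ((not (e > -1)) -> (forall m_1. (y > 12 <-> (10/3)*m_1 <= 14)))))
Before y := e + 3*m - 4: 6*tot <= 9 and 6*tot >= e + 3*m + 9 and ((3*tot > e + 3*m - 8 or e = -16) -> (e + 3*m > 16 <-> 3*e + 2*tot <= 61/3)) and ((not (3*tot > e + 3*m - 8 or e = -16)) -> ((e > -1 -> (3*e + 9*m > 19 <-> 3*e + tot <= 49/3)) and ((not (e > -1)) -> (forall m_1. (e + 3*m > 16 <-> (10/3)*m_1 <= 14)))))
Before y := m: 6*tot <= 9 and 6*tot >= e + 3*m + 9 and ((3*tot > e + 3*m - 8 or e = -16) -> (e + 3*m > 16 <-> 3*e + 2*tot <= 61/3)) and ((not (3*tot > e + 3*m - 8 or e = -16)) -> ((e > -1 -> (3*e + 9*m > 19 <-> 3*e + tot <= 49/3)) and ((not (e > -1)) -> (forall m_1. (e + 3*m > 16 <-> (10/3)*m_1 <= 14)))))
Answer: WP = 6*tot <= 9 and 6*tot >= e + 3*m + 9 and ((3*tot > e + 3*m - 8 or e = -16) -> (e + 3*m > 16 <-> 3*e + 2*tot <= 61/3)) and ((not (3*tot > e + 3*m - 8 or e = -16)) -> ((e > -1 -> (3*e + 9*m > 19 <-> 3*e + tot <= 49/3)) and ((not (e > -1)) -> (forall m_1. (e + 3*m > 16 <-> (10/3)*m_1 <= 14)))))


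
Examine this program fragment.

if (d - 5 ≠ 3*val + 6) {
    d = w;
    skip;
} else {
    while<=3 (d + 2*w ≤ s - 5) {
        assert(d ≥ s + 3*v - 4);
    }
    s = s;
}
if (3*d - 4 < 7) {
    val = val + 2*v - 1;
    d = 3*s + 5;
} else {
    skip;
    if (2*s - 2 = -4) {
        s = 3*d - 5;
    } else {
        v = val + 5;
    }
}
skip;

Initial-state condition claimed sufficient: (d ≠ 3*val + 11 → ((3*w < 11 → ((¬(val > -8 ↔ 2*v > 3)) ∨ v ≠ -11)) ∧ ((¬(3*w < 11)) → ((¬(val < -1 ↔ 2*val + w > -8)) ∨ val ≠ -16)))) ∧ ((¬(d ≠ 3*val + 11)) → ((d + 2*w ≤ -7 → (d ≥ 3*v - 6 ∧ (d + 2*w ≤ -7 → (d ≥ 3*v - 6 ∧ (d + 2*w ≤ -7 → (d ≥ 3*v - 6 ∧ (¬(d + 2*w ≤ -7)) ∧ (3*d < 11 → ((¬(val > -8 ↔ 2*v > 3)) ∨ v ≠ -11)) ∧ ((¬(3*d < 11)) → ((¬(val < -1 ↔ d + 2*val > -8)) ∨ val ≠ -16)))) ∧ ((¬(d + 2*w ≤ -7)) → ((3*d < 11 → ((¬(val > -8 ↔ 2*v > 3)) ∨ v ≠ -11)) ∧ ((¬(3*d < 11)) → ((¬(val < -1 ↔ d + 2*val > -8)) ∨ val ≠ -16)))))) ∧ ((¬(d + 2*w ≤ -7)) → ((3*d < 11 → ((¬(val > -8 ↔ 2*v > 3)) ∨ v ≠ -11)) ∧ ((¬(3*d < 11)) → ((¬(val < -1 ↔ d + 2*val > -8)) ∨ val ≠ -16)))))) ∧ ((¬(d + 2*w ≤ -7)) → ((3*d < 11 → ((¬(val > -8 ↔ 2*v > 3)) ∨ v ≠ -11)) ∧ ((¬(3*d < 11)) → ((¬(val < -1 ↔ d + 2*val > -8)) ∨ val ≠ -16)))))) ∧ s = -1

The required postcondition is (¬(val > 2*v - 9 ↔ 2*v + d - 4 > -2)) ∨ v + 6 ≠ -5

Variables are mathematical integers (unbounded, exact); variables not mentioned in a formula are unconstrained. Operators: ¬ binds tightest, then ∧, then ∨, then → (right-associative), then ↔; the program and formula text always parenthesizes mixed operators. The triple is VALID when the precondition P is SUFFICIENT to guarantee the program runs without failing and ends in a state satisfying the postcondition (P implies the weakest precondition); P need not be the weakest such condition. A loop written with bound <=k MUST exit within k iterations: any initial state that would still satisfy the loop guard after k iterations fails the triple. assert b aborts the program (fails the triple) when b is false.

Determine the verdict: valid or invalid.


Working backward. After the program, the postcondition (¬(val > 2*v - 9 ↔ 2*v + d - 4 > -2)) ∨ v + 6 ≠ -5 must hold; in canonical form it is (¬(val > 2*v - 9 ↔ d + 2*v > 2)) ∨ v ≠ -11.
Before skip: (¬(val > 2*v - 9 ↔ d + 2*v > 2)) ∨ v ≠ -11
Then branch requires (¬(val > -8 ↔ 3*s + 2*v > -3)) ∨ v ≠ -11; else branch requires (2*s = -2 → ((¬(val > 2*v - 9 ↔ d + 2*v > 2)) ∨ v ≠ -11)) ∧ ((¬(2*s = -2)) → ((¬(val < -1 ↔ d + 2*val > -8)) ∨ val ≠ -16)).
Before the if: (3*d < 11 → ((¬(val > -8 ↔ 3*s + 2*v > -3)) ∨ v ≠ -11)) ∧ ((¬(3*d < 11)) → ((2*s = -2 → ((¬(val > 2*v - 9 ↔ d + 2*v > 2)) ∨ v ≠ -11)) ∧ ((¬(2*s = -2)) → ((¬(val < -1 ↔ d + 2*val > -8)) ∨ val ≠ -16))))
Then branch requires (3*w < 11 → ((¬(val > -8 ↔ 3*s + 2*v > -3)) ∨ v ≠ -11)) ∧ ((¬(3*w < 11)) → ((2*s = -2 → ((¬(val > 2*v - 9 ↔ 2*v + w > 2)) ∨ v ≠ -11)) ∧ ((¬(2*s = -2)) → ((¬(val < -1 ↔ 2*val + w > -8)) ∨ val ≠ -16)))); else branch requires (d + 2*w ≤ s - 5 → (d ≥ s + 3*v - 4 ∧ (d + 2*w ≤ s - 5 → (d ≥ s + 3*v - 4 ∧ (d + 2*w ≤ s - 5 → (d ≥ s + 3*v - 4 ∧ (¬(d + 2*w ≤ s - 5)) ∧ (3*d < 11 → ((¬(val > -8 ↔ 3*s + 2*v > -3)) ∨ v ≠ -11)) ∧ ((¬(3*d < 11)) → ((2*s = -2 → ((¬(val > 2*v - 9 ↔ d + 2*v > 2)) ∨ v ≠ -11)) ∧ ((¬(2*s = -2)) → ((¬(val < -1 ↔ d + 2*val > -8)) ∨ val ≠ -16)))))) ∧ ((¬(d + 2*w ≤ s - 5)) → ((3*d < 11 → ((¬(val > -8 ↔ 3*s + 2*v > -3)) ∨ v ≠ -11)) ∧ ((¬(3*d < 11)) → ((2*s = -2 → ((¬(val > 2*v - 9 ↔ d + 2*v > 2)) ∨ v ≠ -11)) ∧ ((¬(2*s = -2)) → ((¬(val < -1 ↔ d + 2*val > -8)) ∨ val ≠ -16)))))))) ∧ ((¬(d + 2*w ≤ s - 5)) → ((3*d < 11 → ((¬(val > -8 ↔ 3*s + 2*v > -3)) ∨ v ≠ -11)) ∧ ((¬(3*d < 11)) → ((2*s = -2 → ((¬(val > 2*v - 9 ↔ d + 2*v > 2)) ∨ v ≠ -11)) ∧ ((¬(2*s = -2)) → ((¬(val < -1 ↔ d + 2*val > -8)) ∨ val ≠ -16)))))))) ∧ ((¬(d + 2*w ≤ s - 5)) → ((3*d < 11 → ((¬(val > -8 ↔ 3*s + 2*v > -3)) ∨ v ≠ -11)) ∧ ((¬(3*d < 11)) → ((2*s = -2 → ((¬(val > 2*v - 9 ↔ d + 2*v > 2)) ∨ v ≠ -11)) ∧ ((¬(2*s = -2)) → ((¬(val < -1 ↔ d + 2*val > -8)) ∨ val ≠ -16)))))).
Before the if: (d ≠ 3*val + 11 → ((3*w < 11 → ((¬(val > -8 ↔ 3*s + 2*v > -3)) ∨ v ≠ -11)) ∧ ((¬(3*w < 11)) → ((2*s = -2 → ((¬(val > 2*v - 9 ↔ 2*v + w > 2)) ∨ v ≠ -11)) ∧ ((¬(2*s = -2)) → ((¬(val < -1 ↔ 2*val + w > -8)) ∨ val ≠ -16)))))) ∧ ((¬(d ≠ 3*val + 11)) → ((d + 2*w ≤ s - 5 → (d ≥ s + 3*v - 4 ∧ (d + 2*w ≤ s - 5 → (d ≥ s + 3*v - 4 ∧ (d + 2*w ≤ s - 5 → (d ≥ s + 3*v - 4 ∧ (¬(d + 2*w ≤ s - 5)) ∧ (3*d < 11 → ((¬(val > -8 ↔ 3*s + 2*v > -3)) ∨ v ≠ -11)) ∧ ((¬(3*d < 11)) → ((2*s = -2 → ((¬(val > 2*v - 9 ↔ d + 2*v > 2)) ∨ v ≠ -11)) ∧ ((¬(2*s = -2)) → ((¬(val < -1 ↔ d + 2*val > -8)) ∨ val ≠ -16)))))) ∧ ((¬(d + 2*w ≤ s - 5)) → ((3*d < 11 → ((¬(val > -8 ↔ 3*s + 2*v > -3)) ∨ v ≠ -11)) ∧ ((¬(3*d < 11)) → ((2*s = -2 → ((¬(val > 2*v - 9 ↔ d + 2*v > 2)) ∨ v ≠ -11)) ∧ ((¬(2*s = -2)) → ((¬(val < -1 ↔ d + 2*val > -8)) ∨ val ≠ -16)))))))) ∧ ((¬(d + 2*w ≤ s - 5)) → ((3*d < 11 → ((¬(val > -8 ↔ 3*s + 2*v > -3)) ∨ v ≠ -11)) ∧ ((¬(3*d < 11)) → ((2*s = -2 → ((¬(val > 2*v - 9 ↔ d + 2*v > 2)) ∨ v ≠ -11)) ∧ ((¬(2*s = -2)) → ((¬(val < -1 ↔ d + 2*val > -8)) ∨ val ≠ -16)))))))) ∧ ((¬(d + 2*w ≤ s - 5)) → ((3*d < 11 → ((¬(val > -8 ↔ 3*s + 2*v > -3)) ∨ v ≠ -11)) ∧ ((¬(3*d < 11)) → ((2*s = -2 → ((¬(val > 2*v - 9 ↔ d + 2*v > 2)) ∨ v ≠ -11)) ∧ ((¬(2*s = -2)) → ((¬(val < -1 ↔ d + 2*val > -8)) ∨ val ≠ -16))))))))
The weakest precondition is (d ≠ 3*val + 11 → ((3*w < 11 → ((¬(val > -8 ↔ 3*s + 2*v > -3)) ∨ v ≠ -11)) ∧ ((¬(3*w < 11)) → ((2*s = -2 → ((¬(val > 2*v - 9 ↔ 2*v + w > 2)) ∨ v ≠ -11)) ∧ ((¬(2*s = -2)) → ((¬(val < -1 ↔ 2*val + w > -8)) ∨ val ≠ -16)))))) ∧ ((¬(d ≠ 3*val + 11)) → ((d + 2*w ≤ s - 5 → (d ≥ s + 3*v - 4 ∧ (d + 2*w ≤ s - 5 → (d ≥ s + 3*v - 4 ∧ (d + 2*w ≤ s - 5 → (d ≥ s + 3*v - 4 ∧ (¬(d + 2*w ≤ s - 5)) ∧ (3*d < 11 → ((¬(val > -8 ↔ 3*s + 2*v > -3)) ∨ v ≠ -11)) ∧ ((¬(3*d < 11)) → ((2*s = -2 → ((¬(val > 2*v - 9 ↔ d + 2*v > 2)) ∨ v ≠ -11)) ∧ ((¬(2*s = -2)) → ((¬(val < -1 ↔ d + 2*val > -8)) ∨ val ≠ -16)))))) ∧ ((¬(d + 2*w ≤ s - 5)) → ((3*d < 11 → ((¬(val > -8 ↔ 3*s + 2*v > -3)) ∨ v ≠ -11)) ∧ ((¬(3*d < 11)) → ((2*s = -2 → ((¬(val > 2*v - 9 ↔ d + 2*v > 2)) ∨ v ≠ -11)) ∧ ((¬(2*s = -2)) → ((¬(val < -1 ↔ d + 2*val > -8)) ∨ val ≠ -16)))))))) ∧ ((¬(d + 2*w ≤ s - 5)) → ((3*d < 11 → ((¬(val > -8 ↔ 3*s + 2*v > -3)) ∨ v ≠ -11)) ∧ ((¬(3*d < 11)) → ((2*s = -2 → ((¬(val > 2*v - 9 ↔ d + 2*v > 2)) ∨ v ≠ -11)) ∧ ((¬(2*s = -2)) → ((¬(val < -1 ↔ d + 2*val > -8)) ∨ val ≠ -16)))))))) ∧ ((¬(d + 2*w ≤ s - 5)) → ((3*d < 11 → ((¬(val > -8 ↔ 3*s + 2*v > -3)) ∨ v ≠ -11)) ∧ ((¬(3*d < 11)) → ((2*s = -2 → ((¬(val > 2*v - 9 ↔ d + 2*v > 2)) ∨ v ≠ -11)) ∧ ((¬(2*s = -2)) → ((¬(val < -1 ↔ d + 2*val > -8)) ∨ val ≠ -16)))))))).
Check whether (d ≠ 3*val + 11 → ((3*w < 11 → ((¬(val > -8 ↔ 2*v > 3)) ∨ v ≠ -11)) ∧ ((¬(3*w < 11)) → ((¬(val < -1 ↔ 2*val + w > -8)) ∨ val ≠ -16)))) ∧ ((¬(d ≠ 3*val + 11)) → ((d + 2*w ≤ -7 → (d ≥ 3*v - 6 ∧ (d + 2*w ≤ -7 → (d ≥ 3*v - 6 ∧ (d + 2*w ≤ -7 → (d ≥ 3*v - 6 ∧ (¬(d + 2*w ≤ -7)) ∧ (3*d < 11 → ((¬(val > -8 ↔ 2*v > 3)) ∨ v ≠ -11)) ∧ ((¬(3*d < 11)) → ((¬(val < -1 ↔ d + 2*val > -8)) ∨ val ≠ -16)))) ∧ ((¬(d + 2*w ≤ -7)) → ((3*d < 11 → ((¬(val > -8 ↔ 2*v > 3)) ∨ v ≠ -11)) ∧ ((¬(3*d < 11)) → ((¬(val < -1 ↔ d + 2*val > -8)) ∨ val ≠ -16)))))) ∧ ((¬(d + 2*w ≤ -7)) → ((3*d < 11 → ((¬(val > -8 ↔ 2*v > 3)) ∨ v ≠ -11)) ∧ ((¬(3*d < 11)) → ((¬(val < -1 ↔ d + 2*val > -8)) ∨ val ≠ -16)))))) ∧ ((¬(d + 2*w ≤ -7)) → ((3*d < 11 → ((¬(val > -8 ↔ 2*v > 3)) ∨ v ≠ -11)) ∧ ((¬(3*d < 11)) → ((¬(val < -1 ↔ d + 2*val > -8)) ∨ val ≠ -16)))))) ∧ s = -1 implies it.
Countermodel: at the initial state d = 0, s = -1, v = -11, val = -4, w = 25, the precondition holds but the weakest precondition fails.
Answer: invalid


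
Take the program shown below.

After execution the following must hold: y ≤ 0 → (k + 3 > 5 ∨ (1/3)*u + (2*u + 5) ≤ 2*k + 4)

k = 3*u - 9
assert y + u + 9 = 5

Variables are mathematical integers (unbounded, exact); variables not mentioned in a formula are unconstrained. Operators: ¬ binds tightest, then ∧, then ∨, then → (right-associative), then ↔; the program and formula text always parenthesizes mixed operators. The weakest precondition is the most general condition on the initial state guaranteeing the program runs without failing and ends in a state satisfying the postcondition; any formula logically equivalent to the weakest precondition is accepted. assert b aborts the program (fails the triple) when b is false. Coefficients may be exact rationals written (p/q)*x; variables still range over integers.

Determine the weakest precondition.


Working backward. After the program, the postcondition y ≤ 0 → (k + 3 > 5 ∨ (1/3)*u + (2*u + 5) ≤ 2*k + 4) must hold; in canonical form it is y ≤ 0 → (k > 2 ∨ (7/3)*u ≤ 2*k - 1).
Before assert y + u + 9 = 5: u + y = -4 ∧ (y ≤ 0 → (k > 2 ∨ (7/3)*u ≤ 2*k - 1))
Before k := 3*u - 9: u + y = -4 ∧ (y ≤ 0 → (3*u > 11 ∨ (11/3)*u ≥ 19))
Answer: WP = u + y = -4 ∧ (y ≤ 0 → (3*u > 11 ∨ (11/3)*u ≥ 19))


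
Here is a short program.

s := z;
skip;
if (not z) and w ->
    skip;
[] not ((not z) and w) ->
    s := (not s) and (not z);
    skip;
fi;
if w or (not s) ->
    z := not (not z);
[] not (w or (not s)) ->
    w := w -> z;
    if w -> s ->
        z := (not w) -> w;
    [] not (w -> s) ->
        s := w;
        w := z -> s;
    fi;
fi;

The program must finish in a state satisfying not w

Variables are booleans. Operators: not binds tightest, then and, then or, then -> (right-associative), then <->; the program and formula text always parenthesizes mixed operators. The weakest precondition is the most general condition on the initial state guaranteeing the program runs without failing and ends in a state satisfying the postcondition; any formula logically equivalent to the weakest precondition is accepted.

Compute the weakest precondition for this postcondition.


Working backward. After the program, not w must hold.
Then branch requires not w; else branch requires (((w -> z) -> s) -> (not (w -> z))) and ((not ((w -> z) -> s)) -> (not (z -> (w -> z)))).
Before the if: ((w or (not s)) -> (not w)) and ((not (w or (not s))) -> ((((w -> z) -> s) -> (not (w -> z))) and ((not ((w -> z) -> s)) -> (not (z -> (w -> z))))))
Then branch requires ((w or (not s)) -> (not w)) and ((not (w or (not s))) -> ((((w -> z) -> s) -> (not (w -> z))) and ((not ((w -> z) -> s)) -> (not (z -> (w -> z)))))); else branch requires ((w or (not ((not s) and (not z)))) -> (not w)) and ((not (w or (not ((not s) and (not z))))) -> ((((w -> z) -> ((not s) and (not z))) -> (not (w -> z))) and ((not ((w -> z) -> ((not s) and (not z)))) -> (not (z -> (w -> z)))))).
Before the if: (((not z) and w) -> (((w or (not s)) -> (not w)) and ((not (w or (not s))) -> ((((w -> z) -> s) -> (not (w -> z))) and ((not ((w -> z) -> s)) -> (not (z -> (w -> z)))))))) and ((not ((not z) and w)) -> (((w or (not ((not s) and (not z)))) -> (not w)) and ((not (w or (not ((not s) and (not z))))) -> ((((w -> z) -> ((not s) and (not z))) -> (not (w -> z))) and ((not ((w -> z) -> ((not s) and (not z)))) -> (not (z -> (w -> z))))))))
Before skip: (((not z) and w) -> (((w or (not s)) -> (not w)) and ((not (w or (not s))) -> ((((w -> z) -> s) -> (not (w -> z))) and ((not ((w -> z) -> s)) -> (not (z -> (w -> z)))))))) and ((not ((not z) and w)) -> (((w or (not ((not s) and (not z)))) -> (not w)) and ((not (w or (not ((not s) and (not z))))) -> ((((w -> z) -> ((not s) and (not z))) -> (not (w -> z))) and ((not ((w -> z) -> ((not s) and (not z)))) -> (not (z -> (w -> z))))))))
Before s := z: (((not z) and w) -> (((w or (not z)) -> (not w)) and ((not (w or (not z))) -> ((((w -> z) -> z) -> (not (w -> z))) and ((not ((w -> z) -> z)) -> (not (z -> (w -> z)))))))) and ((not ((not z) and w)) -> (((w or z) -> (not w)) and ((not (w or z)) -> ((((w -> z) -> (not z)) -> (not (w -> z))) and ((not ((w -> z) -> (not z))) -> (not (z -> (w -> z))))))))
Answer: WP = (((not z) and w) -> (((w or (not z)) -> (not w)) and ((not (w or (not z))) -> ((((w -> z) -> z) -> (not (w -> z))) and ((not ((w -> z) -> z)) -> (not (z -> (w -> z)))))))) and ((not ((not z) and w)) -> (((w or z) -> (not w)) and ((not (w or z)) -> ((((w -> z) -> (not z)) -> (not (w -> z))) and ((not ((w -> z) -> (not z))) -> (not (z -> (w -> z))))))))


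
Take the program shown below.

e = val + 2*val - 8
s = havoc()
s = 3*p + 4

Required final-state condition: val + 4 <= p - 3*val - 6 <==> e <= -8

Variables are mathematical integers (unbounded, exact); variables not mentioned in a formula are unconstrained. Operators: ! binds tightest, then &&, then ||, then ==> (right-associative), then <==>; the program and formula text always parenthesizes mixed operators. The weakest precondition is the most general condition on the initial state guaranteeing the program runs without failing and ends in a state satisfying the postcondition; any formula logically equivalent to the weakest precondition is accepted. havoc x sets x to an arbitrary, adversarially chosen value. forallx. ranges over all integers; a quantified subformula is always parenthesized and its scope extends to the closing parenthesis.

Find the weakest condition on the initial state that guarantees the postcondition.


Working backward. After the program, the postcondition val + 4 <= p - 3*val - 6 <==> e <= -8 must hold; in canonical form it is 4*val <= p - 10 <==> e <= -8.
Before s := 3*p + 4: 4*val <= p - 10 <==> e <= -8
Before havoc s: 4*val <= p - 10 <==> e <= -8
Before e := val + 2*val - 8: 4*val <= p - 10 <==> 3*val <= 0
Answer: WP = 4*val <= p - 10 <==> 3*val <= 0


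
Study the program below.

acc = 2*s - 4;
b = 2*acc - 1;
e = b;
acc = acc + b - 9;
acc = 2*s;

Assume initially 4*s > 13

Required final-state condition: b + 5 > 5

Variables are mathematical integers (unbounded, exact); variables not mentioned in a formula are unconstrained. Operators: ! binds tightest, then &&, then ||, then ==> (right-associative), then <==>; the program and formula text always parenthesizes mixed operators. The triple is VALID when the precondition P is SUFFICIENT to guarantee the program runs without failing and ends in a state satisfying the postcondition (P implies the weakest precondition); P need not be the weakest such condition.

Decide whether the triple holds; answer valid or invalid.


Working backward. After the program, the postcondition b + 5 > 5 must hold; in canonical form it is b > 0.
Before acc := 2*s: b > 0
Before acc := acc + b - 9: b > 0
Before e := b: b > 0
Before b := 2*acc - 1: 2*acc > 1
Before acc := 2*s - 4: 4*s > 9
The weakest precondition is 4*s > 9.
Check whether 4*s > 13 implies it.
Every state satisfying the precondition satisfies the weakest precondition: the implication holds.
Answer: valid


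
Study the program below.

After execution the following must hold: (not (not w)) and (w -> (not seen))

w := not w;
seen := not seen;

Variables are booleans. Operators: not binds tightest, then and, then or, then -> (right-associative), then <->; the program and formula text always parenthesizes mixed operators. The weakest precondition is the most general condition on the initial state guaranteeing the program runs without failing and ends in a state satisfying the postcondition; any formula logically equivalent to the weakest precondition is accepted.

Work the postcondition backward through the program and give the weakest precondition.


Working backward. After the program, the postcondition (not (not w)) and (w -> (not seen)) must hold; in canonical form it is w and (w -> (not seen)).
Before seen := not seen: w and (w -> seen)
Before w := not w: (not w) and ((not w) -> seen)
Answer: WP = (not w) and ((not w) -> seen)


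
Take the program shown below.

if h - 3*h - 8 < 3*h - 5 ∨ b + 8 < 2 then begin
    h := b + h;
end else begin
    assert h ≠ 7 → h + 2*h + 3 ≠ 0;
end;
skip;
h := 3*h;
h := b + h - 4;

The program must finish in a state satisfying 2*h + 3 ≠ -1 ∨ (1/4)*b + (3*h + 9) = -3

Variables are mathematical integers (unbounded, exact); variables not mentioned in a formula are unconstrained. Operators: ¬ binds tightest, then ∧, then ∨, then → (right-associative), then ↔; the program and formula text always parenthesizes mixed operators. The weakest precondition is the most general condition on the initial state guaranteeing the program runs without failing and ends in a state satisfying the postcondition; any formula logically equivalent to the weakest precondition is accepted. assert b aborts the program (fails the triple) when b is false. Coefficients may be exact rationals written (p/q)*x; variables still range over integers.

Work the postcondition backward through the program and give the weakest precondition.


Working backward. After the program, the postcondition 2*h + 3 ≠ -1 ∨ (1/4)*b + (3*h + 9) = -3 must hold; in canonical form it is 2*h ≠ -4 ∨ (1/4)*b + 3*h = -12.
Before h := b + h - 4: 2*b + 2*h ≠ 4 ∨ (13/4)*b + 3*h = 0
Before h := 3*h: 2*b + 6*h ≠ 4 ∨ (13/4)*b + 9*h = 0
Before skip: 2*b + 6*h ≠ 4 ∨ (13/4)*b + 9*h = 0
Then branch requires 8*b + 6*h ≠ 4 ∨ (49/4)*b + 9*h = 0; else branch requires (h ≠ 7 → 3*h ≠ -3) ∧ (2*b + 6*h ≠ 4 ∨ (13/4)*b + 9*h = 0).
Before the if: ((5*h > -3 ∨ b < -6) → (8*b + 6*h ≠ 4 ∨ (49/4)*b + 9*h = 0)) ∧ ((¬(5*h > -3 ∨ b < -6)) → ((h ≠ 7 → 3*h ≠ -3) ∧ (2*b + 6*h ≠ 4 ∨ (13/4)*b + 9*h = 0)))
Answer: WP = ((5*h > -3 ∨ b < -6) → (8*b + 6*h ≠ 4 ∨ (49/4)*b + 9*h = 0)) ∧ ((¬(5*h > -3 ∨ b < -6)) → ((h ≠ 7 → 3*h ≠ -3) ∧ (2*b + 6*h ≠ 4 ∨ (13/4)*b + 9*h = 0)))


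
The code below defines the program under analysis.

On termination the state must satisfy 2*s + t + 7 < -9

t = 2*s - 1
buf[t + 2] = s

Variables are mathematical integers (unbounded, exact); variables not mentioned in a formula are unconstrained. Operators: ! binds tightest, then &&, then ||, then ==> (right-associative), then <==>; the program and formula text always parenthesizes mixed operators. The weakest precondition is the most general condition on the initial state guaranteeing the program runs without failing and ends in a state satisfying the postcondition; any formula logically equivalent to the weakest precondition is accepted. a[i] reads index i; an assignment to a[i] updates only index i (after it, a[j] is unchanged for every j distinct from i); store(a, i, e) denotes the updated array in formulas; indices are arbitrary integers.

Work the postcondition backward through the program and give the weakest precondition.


Working backward. After the program, the postcondition 2*s + t + 7 < -9 must hold; in canonical form it is 2*s + t < -16.
Before buf[t + 2] := s: 2*s + t < -16
Before t := 2*s - 1: 4*s < -15
Answer: WP = 4*s < -15


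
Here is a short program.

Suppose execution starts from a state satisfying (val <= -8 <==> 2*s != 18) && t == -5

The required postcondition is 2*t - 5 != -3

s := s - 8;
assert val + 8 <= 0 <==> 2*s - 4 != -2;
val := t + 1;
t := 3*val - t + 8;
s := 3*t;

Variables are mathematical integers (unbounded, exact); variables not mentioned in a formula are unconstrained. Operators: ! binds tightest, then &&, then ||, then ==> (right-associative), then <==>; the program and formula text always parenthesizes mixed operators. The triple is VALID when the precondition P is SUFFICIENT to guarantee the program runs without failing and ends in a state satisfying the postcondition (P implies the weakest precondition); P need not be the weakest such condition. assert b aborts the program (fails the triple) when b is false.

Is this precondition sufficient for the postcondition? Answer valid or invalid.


Working backward. After the program, the postcondition 2*t - 5 != -3 must hold; in canonical form it is 2*t != 2.
Before s := 3*t: 2*t != 2
Before t := 3*val - t + 8: 6*val != 2*t - 14
Before val := t + 1: 4*t != -20
Before assert val + 8 <= 0 <==> 2*s - 4 != -2: (val <= -8 <==> 2*s != 2) && 4*t != -20
Before s := s - 8: (val <= -8 <==> 2*s != 18) && 4*t != -20
The weakest precondition is (val <= -8 <==> 2*s != 18) && 4*t != -20.
Check whether (val <= -8 <==> 2*s != 18) && t == -5 implies it.
Countermodel: at the initial state s = 9, t = -5, val = -7, the precondition holds but the weakest precondition fails.
Answer: invalid


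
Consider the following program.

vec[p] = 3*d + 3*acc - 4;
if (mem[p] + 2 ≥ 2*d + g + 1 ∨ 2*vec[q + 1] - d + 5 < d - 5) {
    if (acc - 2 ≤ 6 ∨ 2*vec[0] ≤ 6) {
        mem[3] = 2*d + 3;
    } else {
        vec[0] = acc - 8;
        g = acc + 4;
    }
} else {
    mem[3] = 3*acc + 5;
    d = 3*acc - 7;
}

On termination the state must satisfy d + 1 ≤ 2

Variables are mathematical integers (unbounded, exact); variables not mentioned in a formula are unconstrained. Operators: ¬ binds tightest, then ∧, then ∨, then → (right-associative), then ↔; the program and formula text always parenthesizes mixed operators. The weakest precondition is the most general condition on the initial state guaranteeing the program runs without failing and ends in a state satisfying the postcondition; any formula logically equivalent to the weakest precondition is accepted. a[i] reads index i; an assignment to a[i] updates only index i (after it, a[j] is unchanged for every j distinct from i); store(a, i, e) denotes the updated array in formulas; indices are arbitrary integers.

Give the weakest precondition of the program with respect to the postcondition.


Working backward. After the program, the postcondition d + 1 ≤ 2 must hold; in canonical form it is d ≤ 1.
Then branch requires ((acc ≤ 8 ∨ 2*vec[0] ≤ 6) → d ≤ 1) ∧ ((¬(acc ≤ 8 ∨ 2*vec[0] ≤ 6)) → d ≤ 1); else branch requires 3*acc ≤ 8.
Before the if: ((mem[p] ≥ 2*d + g - 1 ∨ 2*vec[q + 1] < 2*d - 10) → (((acc ≤ 8 ∨ 2*vec[0] ≤ 6) → d ≤ 1) ∧ ((¬(acc ≤ 8 ∨ 2*vec[0] ≤ 6)) → d ≤ 1))) ∧ ((¬(mem[p] ≥ 2*d + g - 1 ∨ 2*vec[q + 1] < 2*d - 10)) → 3*acc ≤ 8)
Before vec[p] := 3*d + 3*acc - 4: ((mem[p] ≥ 2*d + g - 1 ∨ 2*store(vec, p, 3*acc + 3*d - 4)[q + 1] < 2*d - 10) → (((acc ≤ 8 ∨ 2*store(vec, p, 3*acc + 3*d - 4)[0] ≤ 6) → d ≤ 1) ∧ ((¬(acc ≤ 8 ∨ 2*store(vec, p, 3*acc + 3*d - 4)[0] ≤ 6)) → d ≤ 1))) ∧ ((¬(mem[p] ≥ 2*d + g - 1 ∨ 2*store(vec, p, 3*acc + 3*d - 4)[q + 1] < 2*d - 10)) → 3*acc ≤ 8)
Answer: WP = ((mem[p] ≥ 2*d + g - 1 ∨ 2*store(vec, p, 3*acc + 3*d - 4)[q + 1] < 2*d - 10) → (((acc ≤ 8 ∨ 2*store(vec, p, 3*acc + 3*d - 4)[0] ≤ 6) → d ≤ 1) ∧ ((¬(acc ≤ 8 ∨ 2*store(vec, p, 3*acc + 3*d - 4)[0] ≤ 6)) → d ≤ 1))) ∧ ((¬(mem[p] ≥ 2*d + g - 1 ∨ 2*store(vec, p, 3*acc + 3*d - 4)[q + 1] < 2*d - 10)) → 3*acc ≤ 8)


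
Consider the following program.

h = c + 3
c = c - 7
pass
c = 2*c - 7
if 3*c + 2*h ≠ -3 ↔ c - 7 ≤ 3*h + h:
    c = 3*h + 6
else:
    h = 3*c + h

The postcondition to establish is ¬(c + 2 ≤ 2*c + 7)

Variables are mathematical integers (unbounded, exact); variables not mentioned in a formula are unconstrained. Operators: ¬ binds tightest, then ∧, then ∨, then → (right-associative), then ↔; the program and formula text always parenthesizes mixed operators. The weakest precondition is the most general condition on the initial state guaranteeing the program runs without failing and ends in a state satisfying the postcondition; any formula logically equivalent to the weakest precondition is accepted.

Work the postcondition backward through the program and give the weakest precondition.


Working backward. After the program, the postcondition ¬(c + 2 ≤ 2*c + 7) must hold; in canonical form it is ¬(c ≥ -5).
Then branch requires ¬(3*h ≥ -11); else branch requires ¬(c ≥ -5).
Before the if: ((3*c + 2*h ≠ -3 ↔ c ≤ 4*h + 7) → (¬(3*h ≥ -11))) ∧ ((¬(3*c + 2*h ≠ -3 ↔ c ≤ 4*h + 7)) → (¬(c ≥ -5)))
Before c := 2*c - 7: ((6*c + 2*h ≠ 18 ↔ 2*c ≤ 4*h + 14) → (¬(3*h ≥ -11))) ∧ ((¬(6*c + 2*h ≠ 18 ↔ 2*c ≤ 4*h + 14)) → (¬(2*c ≥ 2)))
Before skip: ((6*c + 2*h ≠ 18 ↔ 2*c ≤ 4*h + 14) → (¬(3*h ≥ -11))) ∧ ((¬(6*c + 2*h ≠ 18 ↔ 2*c ≤ 4*h + 14)) → (¬(2*c ≥ 2)))
Before c := c - 7: ((6*c + 2*h ≠ 60 ↔ 2*c ≤ 4*h + 28) → (¬(3*h ≥ -11))) ∧ ((¬(6*c + 2*h ≠ 60 ↔ 2*c ≤ 4*h + 28)) → (¬(2*c ≥ 16)))
Before h := c + 3: ((8*c ≠ 54 ↔ 2*c ≥ -40) → (¬(3*c ≥ -20))) ∧ ((¬(8*c ≠ 54 ↔ 2*c ≥ -40)) → (¬(2*c ≥ 16)))
Answer: WP = ((8*c ≠ 54 ↔ 2*c ≥ -40) → (¬(3*c ≥ -20))) ∧ ((¬(8*c ≠ 54 ↔ 2*c ≥ -40)) → (¬(2*c ≥ 16)))
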